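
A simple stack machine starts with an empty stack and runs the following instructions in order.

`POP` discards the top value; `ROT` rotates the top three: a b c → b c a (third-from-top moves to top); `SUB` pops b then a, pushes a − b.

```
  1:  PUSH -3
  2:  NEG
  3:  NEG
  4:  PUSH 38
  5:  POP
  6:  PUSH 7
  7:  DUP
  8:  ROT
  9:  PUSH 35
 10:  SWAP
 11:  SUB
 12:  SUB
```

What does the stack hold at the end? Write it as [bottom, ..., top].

[7, -31]

PUSH -3 → -3
NEG     → 3
NEG     → -3
PUSH 38 → -3 38
POP     → -3
PUSH 7  → -3 7
DUP     → -3 7 7
ROT     → 7 7 -3
PUSH 35 → 7 7 -3 35
SWAP    → 7 7 35 -3
SUB     → 7 7 38
SUB     → 7 -31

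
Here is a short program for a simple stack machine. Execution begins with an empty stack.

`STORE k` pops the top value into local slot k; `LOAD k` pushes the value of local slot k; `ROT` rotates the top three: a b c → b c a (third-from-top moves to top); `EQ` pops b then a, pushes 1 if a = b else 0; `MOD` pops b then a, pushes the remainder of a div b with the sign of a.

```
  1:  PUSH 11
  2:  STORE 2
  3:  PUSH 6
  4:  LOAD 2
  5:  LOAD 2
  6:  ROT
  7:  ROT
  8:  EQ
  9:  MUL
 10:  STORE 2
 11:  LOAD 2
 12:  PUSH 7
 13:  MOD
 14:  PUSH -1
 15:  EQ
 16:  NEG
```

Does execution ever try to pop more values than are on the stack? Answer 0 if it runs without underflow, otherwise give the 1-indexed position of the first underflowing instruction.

0

PUSH 11  11
STORE 2  (empty)
PUSH 6   6
LOAD 2   6 11
LOAD 2   6 11 11
ROT      11 11 6
ROT      11 6 11
EQ       11 0
MUL      0
STORE 2  (empty)
LOAD 2   0
PUSH 7   0 7
MOD      0
PUSH -1  0 -1
EQ       0
NEG      0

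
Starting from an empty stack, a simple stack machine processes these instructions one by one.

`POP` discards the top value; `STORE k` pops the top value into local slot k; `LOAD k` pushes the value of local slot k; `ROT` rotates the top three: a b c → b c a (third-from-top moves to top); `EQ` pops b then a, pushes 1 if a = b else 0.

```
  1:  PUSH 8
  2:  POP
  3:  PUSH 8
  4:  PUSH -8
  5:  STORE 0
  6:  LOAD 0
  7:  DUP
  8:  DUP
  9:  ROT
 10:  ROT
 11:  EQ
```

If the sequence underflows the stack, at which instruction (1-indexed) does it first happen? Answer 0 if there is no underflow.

0

PUSH 8  → [8]
POP     → []
PUSH 8  → [8]
PUSH -8 → [8, -8]
STORE 0 → [8]
LOAD 0  → [8, -8]
DUP     → [8, -8, -8]
DUP     → [8, -8, -8, -8]
ROT     → [8, -8, -8, -8]
ROT     → [8, -8, -8, -8]
EQ      → [8, -8, 1]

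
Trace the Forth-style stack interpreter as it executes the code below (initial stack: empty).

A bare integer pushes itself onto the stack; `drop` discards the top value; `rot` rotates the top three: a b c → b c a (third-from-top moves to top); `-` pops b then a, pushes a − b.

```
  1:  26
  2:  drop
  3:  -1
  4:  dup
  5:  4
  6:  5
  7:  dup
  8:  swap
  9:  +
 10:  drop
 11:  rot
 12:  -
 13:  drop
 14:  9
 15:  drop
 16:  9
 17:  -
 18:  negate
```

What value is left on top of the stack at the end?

26      26
drop    (empty)
-1      -1
dup     -1 -1
4       -1 -1 4
5       -1 -1 4 5
dup     -1 -1 4 5 5
swap    -1 -1 4 5 5
+       -1 -1 4 10
drop    -1 -1 4
rot     -1 4 -1
-       -1 5
drop    -1
9       -1 9
drop    -1
9       -1 9
-       -10
negate  10

10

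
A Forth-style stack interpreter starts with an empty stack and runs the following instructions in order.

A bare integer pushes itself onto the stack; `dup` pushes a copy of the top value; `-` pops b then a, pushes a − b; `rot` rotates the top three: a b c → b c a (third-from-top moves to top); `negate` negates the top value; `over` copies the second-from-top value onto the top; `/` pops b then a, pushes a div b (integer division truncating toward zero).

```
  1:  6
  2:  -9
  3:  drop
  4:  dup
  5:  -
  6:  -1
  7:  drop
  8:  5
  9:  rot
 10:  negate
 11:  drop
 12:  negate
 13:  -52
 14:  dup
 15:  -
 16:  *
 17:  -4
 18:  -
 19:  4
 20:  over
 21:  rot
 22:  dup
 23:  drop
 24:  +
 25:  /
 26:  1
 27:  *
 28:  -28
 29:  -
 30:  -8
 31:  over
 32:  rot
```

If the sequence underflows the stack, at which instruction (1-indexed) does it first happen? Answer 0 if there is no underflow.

6    → 6
-9   → 6 -9
drop → 6
dup  → 6 6
-    → 0
-1   → 0 -1
drop → 0
5    → 0 5
rot  — needs 3 operands, stack has 2 → underflow

9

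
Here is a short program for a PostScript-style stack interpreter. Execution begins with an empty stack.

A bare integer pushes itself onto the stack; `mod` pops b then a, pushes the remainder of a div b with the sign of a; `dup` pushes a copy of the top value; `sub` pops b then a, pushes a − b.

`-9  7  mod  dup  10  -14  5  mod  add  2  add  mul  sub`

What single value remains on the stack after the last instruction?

-9  -> [-9]
7   -> [-9, 7]
mod -> [-2]
dup -> [-2, -2]
10  -> [-2, -2, 10]
-14 -> [-2, -2, 10, -14]
5   -> [-2, -2, 10, -14, 5]
mod -> [-2, -2, 10, -4]
add -> [-2, -2, 6]
2   -> [-2, -2, 6, 2]
add -> [-2, -2, 8]
mul -> [-2, -16]
sub -> [14]

14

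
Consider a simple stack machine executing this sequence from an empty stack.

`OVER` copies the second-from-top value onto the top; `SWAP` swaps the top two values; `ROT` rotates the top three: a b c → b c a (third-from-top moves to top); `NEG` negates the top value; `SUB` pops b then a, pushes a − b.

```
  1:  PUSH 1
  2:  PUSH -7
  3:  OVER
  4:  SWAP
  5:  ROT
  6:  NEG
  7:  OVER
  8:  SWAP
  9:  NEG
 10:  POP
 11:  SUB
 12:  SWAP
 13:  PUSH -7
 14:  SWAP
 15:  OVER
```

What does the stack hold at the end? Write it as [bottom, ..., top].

PUSH 1  : 1
PUSH -7 : 1 -7
OVER    : 1 -7 1
SWAP    : 1 1 -7
ROT     : 1 -7 1
NEG     : 1 -7 -1
OVER    : 1 -7 -1 -7
SWAP    : 1 -7 -7 -1
NEG     : 1 -7 -7 1
POP     : 1 -7 -7
SUB     : 1 0
SWAP    : 0 1
PUSH -7 : 0 1 -7
SWAP    : 0 -7 1
OVER    : 0 -7 1 -7

[0, -7, 1, -7]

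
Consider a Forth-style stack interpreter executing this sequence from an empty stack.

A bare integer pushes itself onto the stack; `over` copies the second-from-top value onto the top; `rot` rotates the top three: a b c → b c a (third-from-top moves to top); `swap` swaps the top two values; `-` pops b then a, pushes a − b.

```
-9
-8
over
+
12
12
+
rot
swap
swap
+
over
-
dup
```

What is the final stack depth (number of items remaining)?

-9   → -9
-8   → -9 -8
over → -9 -8 -9
+    → -9 -17
12   → -9 -17 12
12   → -9 -17 12 12
+    → -9 -17 24
rot  → -17 24 -9
swap → -17 -9 24
swap → -17 24 -9
+    → -17 15
over → -17 15 -17
-    → -17 32
dup  → -17 32 32

3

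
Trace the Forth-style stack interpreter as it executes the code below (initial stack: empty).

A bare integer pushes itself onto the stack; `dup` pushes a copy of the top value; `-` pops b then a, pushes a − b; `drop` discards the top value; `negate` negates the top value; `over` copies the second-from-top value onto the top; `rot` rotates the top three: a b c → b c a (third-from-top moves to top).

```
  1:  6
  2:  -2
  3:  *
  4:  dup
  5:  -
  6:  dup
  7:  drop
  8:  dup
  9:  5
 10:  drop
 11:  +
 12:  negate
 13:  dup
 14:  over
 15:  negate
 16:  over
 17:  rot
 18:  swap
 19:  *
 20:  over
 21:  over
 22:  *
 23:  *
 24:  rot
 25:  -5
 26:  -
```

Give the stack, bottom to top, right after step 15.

6      → [6]
-2     → [6, -2]
*      → [-12]
dup    → [-12, -12]
-      → [0]
dup    → [0, 0]
drop   → [0]
dup    → [0, 0]
5      → [0, 0, 5]
drop   → [0, 0]
+      → [0]
negate → [0]
dup    → [0, 0]
over   → [0, 0, 0]
negate → [0, 0, 0]

[0, 0, 0]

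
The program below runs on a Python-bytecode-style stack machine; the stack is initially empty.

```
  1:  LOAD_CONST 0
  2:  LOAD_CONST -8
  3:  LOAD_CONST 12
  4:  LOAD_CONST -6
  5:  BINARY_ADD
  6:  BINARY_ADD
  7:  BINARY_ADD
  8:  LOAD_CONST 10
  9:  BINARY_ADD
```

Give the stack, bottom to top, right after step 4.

[0, -8, 12, -6]

LOAD_CONST 0   [0]
LOAD_CONST -8  [0, -8]
LOAD_CONST 12  [0, -8, 12]
LOAD_CONST -6  [0, -8, 12, -6]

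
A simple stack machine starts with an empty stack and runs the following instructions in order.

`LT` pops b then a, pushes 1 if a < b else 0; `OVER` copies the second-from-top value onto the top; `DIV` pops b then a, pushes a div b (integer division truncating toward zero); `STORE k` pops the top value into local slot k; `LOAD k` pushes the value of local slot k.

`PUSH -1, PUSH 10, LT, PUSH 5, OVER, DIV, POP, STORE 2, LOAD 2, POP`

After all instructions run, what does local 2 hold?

PUSH -1 : [-1]
PUSH 10 : [-1, 10]
LT      : [1]
PUSH 5  : [1, 5]
OVER    : [1, 5, 1]
DIV     : [1, 5]
POP     : [1]
STORE 2 : []
LOAD 2  : [1]
POP     : []

1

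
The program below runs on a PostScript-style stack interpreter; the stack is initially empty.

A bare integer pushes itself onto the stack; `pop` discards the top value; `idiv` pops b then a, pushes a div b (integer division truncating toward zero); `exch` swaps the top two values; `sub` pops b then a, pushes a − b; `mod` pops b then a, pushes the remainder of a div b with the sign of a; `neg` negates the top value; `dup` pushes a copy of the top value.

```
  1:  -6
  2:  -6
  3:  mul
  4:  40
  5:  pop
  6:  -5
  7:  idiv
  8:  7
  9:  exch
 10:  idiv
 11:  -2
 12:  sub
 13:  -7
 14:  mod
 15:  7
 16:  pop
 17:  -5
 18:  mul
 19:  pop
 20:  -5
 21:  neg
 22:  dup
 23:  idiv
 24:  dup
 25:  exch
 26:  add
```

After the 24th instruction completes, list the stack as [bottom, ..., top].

-6   -> [-6]
-6   -> [-6, -6]
mul  -> [36]
40   -> [36, 40]
pop  -> [36]
-5   -> [36, -5]
idiv -> [-7]
7    -> [-7, 7]
exch -> [7, -7]
idiv -> [-1]
-2   -> [-1, -2]
sub  -> [1]
-7   -> [1, -7]
mod  -> [1]
7    -> [1, 7]
pop  -> [1]
-5   -> [1, -5]
mul  -> [-5]
pop  -> []
-5   -> [-5]
neg  -> [5]
dup  -> [5, 5]
idiv -> [1]
dup  -> [1, 1]

[1, 1]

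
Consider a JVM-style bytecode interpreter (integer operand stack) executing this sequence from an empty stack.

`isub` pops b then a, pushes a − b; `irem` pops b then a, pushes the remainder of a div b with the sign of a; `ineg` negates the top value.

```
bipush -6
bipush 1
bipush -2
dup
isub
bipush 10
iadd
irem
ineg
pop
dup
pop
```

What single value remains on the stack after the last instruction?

-6

bipush -6 -> -6
bipush 1  -> -6 1
bipush -2 -> -6 1 -2
dup       -> -6 1 -2 -2
isub      -> -6 1 0
bipush 10 -> -6 1 0 10
iadd      -> -6 1 10
irem      -> -6 1
ineg      -> -6 -1
pop       -> -6
dup       -> -6 -6
pop       -> -6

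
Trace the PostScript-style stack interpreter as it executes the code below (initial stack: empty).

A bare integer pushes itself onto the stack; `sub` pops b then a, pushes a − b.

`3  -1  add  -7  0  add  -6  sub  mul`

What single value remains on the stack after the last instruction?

3    [3]
-1   [3, -1]
add  [2]
-7   [2, -7]
0    [2, -7, 0]
add  [2, -7]
-6   [2, -7, -6]
sub  [2, -1]
mul  [-2]

-2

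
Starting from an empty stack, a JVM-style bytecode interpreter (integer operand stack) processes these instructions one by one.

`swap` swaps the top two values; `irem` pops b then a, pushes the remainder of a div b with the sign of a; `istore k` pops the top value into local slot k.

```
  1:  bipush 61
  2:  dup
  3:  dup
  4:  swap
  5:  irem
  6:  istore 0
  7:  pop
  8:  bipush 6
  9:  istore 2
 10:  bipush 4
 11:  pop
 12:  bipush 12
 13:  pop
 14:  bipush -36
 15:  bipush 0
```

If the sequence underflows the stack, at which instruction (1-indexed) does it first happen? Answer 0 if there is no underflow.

bipush 61  : 61
dup        : 61 61
dup        : 61 61 61
swap       : 61 61 61
irem       : 61 0
istore 0   : 61
pop        : (empty)
bipush 6   : 6
istore 2   : (empty)
bipush 4   : 4
pop        : (empty)
bipush 12  : 12
pop        : (empty)
bipush -36 : -36
bipush 0   : -36 0

0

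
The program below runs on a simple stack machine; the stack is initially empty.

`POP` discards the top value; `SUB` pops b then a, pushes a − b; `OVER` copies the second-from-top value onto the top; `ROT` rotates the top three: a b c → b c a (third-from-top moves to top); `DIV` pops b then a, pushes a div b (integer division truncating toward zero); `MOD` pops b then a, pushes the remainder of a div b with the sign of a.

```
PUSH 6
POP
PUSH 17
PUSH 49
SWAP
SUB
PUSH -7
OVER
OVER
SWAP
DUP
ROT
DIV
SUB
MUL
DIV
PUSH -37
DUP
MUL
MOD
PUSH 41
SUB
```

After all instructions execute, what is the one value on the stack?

PUSH 6   -> 6
POP      -> (empty)
PUSH 17  -> 17
PUSH 49  -> 17 49
SWAP     -> 49 17
SUB      -> 32
PUSH -7  -> 32 -7
OVER     -> 32 -7 32
OVER     -> 32 -7 32 -7
SWAP     -> 32 -7 -7 32
DUP      -> 32 -7 -7 32 32
ROT      -> 32 -7 32 32 -7
DIV      -> 32 -7 32 -4
SUB      -> 32 -7 36
MUL      -> 32 -252
DIV      -> 0
PUSH -37 -> 0 -37
DUP      -> 0 -37 -37
MUL      -> 0 1369
MOD      -> 0
PUSH 41  -> 0 41
SUB      -> -41

-41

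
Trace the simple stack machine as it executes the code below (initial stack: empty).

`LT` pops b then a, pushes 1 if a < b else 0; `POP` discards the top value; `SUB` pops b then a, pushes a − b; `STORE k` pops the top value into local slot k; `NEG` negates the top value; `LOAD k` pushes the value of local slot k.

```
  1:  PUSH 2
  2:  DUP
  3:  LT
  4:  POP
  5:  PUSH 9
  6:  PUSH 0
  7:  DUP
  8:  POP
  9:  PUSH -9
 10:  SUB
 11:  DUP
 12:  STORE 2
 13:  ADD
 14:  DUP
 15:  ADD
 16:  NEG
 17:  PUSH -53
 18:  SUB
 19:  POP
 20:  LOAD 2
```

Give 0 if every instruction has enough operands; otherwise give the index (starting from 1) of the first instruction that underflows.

PUSH 2    [2]
DUP       [2, 2]
LT        [0]
POP       []
PUSH 9    [9]
PUSH 0    [9, 0]
DUP       [9, 0, 0]
POP       [9, 0]
PUSH -9   [9, 0, -9]
SUB       [9, 9]
DUP       [9, 9, 9]
STORE 2   [9, 9]
ADD       [18]
DUP       [18, 18]
ADD       [36]
NEG       [-36]
PUSH -53  [-36, -53]
SUB       [17]
POP       []
LOAD 2    [9]

0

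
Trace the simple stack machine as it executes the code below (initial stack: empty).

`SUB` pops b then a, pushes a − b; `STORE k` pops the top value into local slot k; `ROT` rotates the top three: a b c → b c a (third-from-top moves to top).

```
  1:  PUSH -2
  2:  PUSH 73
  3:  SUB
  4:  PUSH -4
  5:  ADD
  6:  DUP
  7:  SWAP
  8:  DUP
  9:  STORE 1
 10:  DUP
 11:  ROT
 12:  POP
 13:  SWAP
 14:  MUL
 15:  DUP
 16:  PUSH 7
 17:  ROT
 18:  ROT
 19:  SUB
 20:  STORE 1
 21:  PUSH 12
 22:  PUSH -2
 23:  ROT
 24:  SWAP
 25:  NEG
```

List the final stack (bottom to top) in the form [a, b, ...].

[12, 7, 2]

PUSH -2  -2
PUSH 73  -2 73
SUB      -75
PUSH -4  -75 -4
ADD      -79
DUP      -79 -79
SWAP     -79 -79
DUP      -79 -79 -79
STORE 1  -79 -79
DUP      -79 -79 -79
ROT      -79 -79 -79
POP      -79 -79
SWAP     -79 -79
MUL      6241
DUP      6241 6241
PUSH 7   6241 6241 7
ROT      6241 7 6241
ROT      7 6241 6241
SUB      7 0
STORE 1  7
PUSH 12  7 12
PUSH -2  7 12 -2
ROT      12 -2 7
SWAP     12 7 -2
NEG      12 7 2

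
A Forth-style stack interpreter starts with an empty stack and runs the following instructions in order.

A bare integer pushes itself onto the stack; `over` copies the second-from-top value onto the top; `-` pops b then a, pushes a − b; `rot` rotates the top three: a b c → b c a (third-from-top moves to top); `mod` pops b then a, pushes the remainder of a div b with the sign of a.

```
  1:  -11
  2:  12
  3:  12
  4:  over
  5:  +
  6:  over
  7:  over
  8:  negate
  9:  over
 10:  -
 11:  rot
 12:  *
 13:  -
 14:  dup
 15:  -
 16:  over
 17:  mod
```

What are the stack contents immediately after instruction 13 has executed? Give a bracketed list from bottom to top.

[-11, 12, 876]

-11    -> [-11]
12     -> [-11, 12]
12     -> [-11, 12, 12]
over   -> [-11, 12, 12, 12]
+      -> [-11, 12, 24]
over   -> [-11, 12, 24, 12]
over   -> [-11, 12, 24, 12, 24]
negate -> [-11, 12, 24, 12, -24]
over   -> [-11, 12, 24, 12, -24, 12]
-      -> [-11, 12, 24, 12, -36]
rot    -> [-11, 12, 12, -36, 24]
*      -> [-11, 12, 12, -864]
-      -> [-11, 12, 876]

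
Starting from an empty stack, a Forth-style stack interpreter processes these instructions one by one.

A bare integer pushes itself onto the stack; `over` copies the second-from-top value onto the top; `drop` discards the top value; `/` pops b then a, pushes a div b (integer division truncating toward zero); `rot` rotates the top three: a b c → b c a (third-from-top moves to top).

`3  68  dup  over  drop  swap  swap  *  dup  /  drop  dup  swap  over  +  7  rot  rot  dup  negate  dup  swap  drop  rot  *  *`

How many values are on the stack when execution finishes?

2

3      -> [3]
68     -> [3, 68]
dup    -> [3, 68, 68]
over   -> [3, 68, 68, 68]
drop   -> [3, 68, 68]
swap   -> [3, 68, 68]
swap   -> [3, 68, 68]
*      -> [3, 4624]
dup    -> [3, 4624, 4624]
/      -> [3, 1]
drop   -> [3]
dup    -> [3, 3]
swap   -> [3, 3]
over   -> [3, 3, 3]
+      -> [3, 6]
7      -> [3, 6, 7]
rot    -> [6, 7, 3]
rot    -> [7, 3, 6]
dup    -> [7, 3, 6, 6]
negate -> [7, 3, 6, -6]
dup    -> [7, 3, 6, -6, -6]
swap   -> [7, 3, 6, -6, -6]
drop   -> [7, 3, 6, -6]
rot    -> [7, 6, -6, 3]
*      -> [7, 6, -18]
*      -> [7, -108]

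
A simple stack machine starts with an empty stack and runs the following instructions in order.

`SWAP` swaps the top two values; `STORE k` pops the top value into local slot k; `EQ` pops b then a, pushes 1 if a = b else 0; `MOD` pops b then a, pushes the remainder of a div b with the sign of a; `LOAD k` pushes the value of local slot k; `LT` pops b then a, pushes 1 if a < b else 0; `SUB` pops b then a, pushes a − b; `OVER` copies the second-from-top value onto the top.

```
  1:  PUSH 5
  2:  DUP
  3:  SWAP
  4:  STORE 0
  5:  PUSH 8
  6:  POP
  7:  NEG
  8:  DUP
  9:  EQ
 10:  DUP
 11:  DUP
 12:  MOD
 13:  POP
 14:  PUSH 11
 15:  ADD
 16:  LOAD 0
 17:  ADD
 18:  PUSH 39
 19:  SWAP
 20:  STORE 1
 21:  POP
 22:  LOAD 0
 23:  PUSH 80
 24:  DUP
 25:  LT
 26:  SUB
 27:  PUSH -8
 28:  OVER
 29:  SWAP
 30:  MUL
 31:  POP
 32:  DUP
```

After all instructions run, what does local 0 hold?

PUSH 5  -> [5]
DUP     -> [5, 5]
SWAP    -> [5, 5]
STORE 0 -> [5]
PUSH 8  -> [5, 8]
POP     -> [5]
NEG     -> [-5]
DUP     -> [-5, -5]
EQ      -> [1]
DUP     -> [1, 1]
DUP     -> [1, 1, 1]
MOD     -> [1, 0]
POP     -> [1]
PUSH 11 -> [1, 11]
ADD     -> [12]
LOAD 0  -> [12, 5]
ADD     -> [17]
PUSH 39 -> [17, 39]
SWAP    -> [39, 17]
STORE 1 -> [39]
POP     -> []
LOAD 0  -> [5]
PUSH 80 -> [5, 80]
DUP     -> [5, 80, 80]
LT      -> [5, 0]
SUB     -> [5]
PUSH -8 -> [5, -8]
OVER    -> [5, -8, 5]
SWAP    -> [5, 5, -8]
MUL     -> [5, -40]
POP     -> [5]
DUP     -> [5, 5]

5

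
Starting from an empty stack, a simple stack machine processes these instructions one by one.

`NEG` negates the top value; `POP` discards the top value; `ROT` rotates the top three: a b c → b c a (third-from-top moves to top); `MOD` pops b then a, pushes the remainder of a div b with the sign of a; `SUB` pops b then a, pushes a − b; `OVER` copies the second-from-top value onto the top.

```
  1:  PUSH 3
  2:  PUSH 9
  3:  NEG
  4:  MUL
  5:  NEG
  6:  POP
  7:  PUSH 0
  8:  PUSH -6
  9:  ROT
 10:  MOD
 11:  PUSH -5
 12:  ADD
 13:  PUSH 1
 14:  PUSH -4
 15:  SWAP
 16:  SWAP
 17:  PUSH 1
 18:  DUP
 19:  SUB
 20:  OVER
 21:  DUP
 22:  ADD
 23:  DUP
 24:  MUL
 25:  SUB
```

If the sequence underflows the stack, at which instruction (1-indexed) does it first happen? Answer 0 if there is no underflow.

PUSH 3   3
PUSH 9   3 9
NEG      3 -9
MUL      -27
NEG      27
POP      (empty)
PUSH 0   0
PUSH -6  0 -6
ROT  — needs 3 operands, stack has 2 → underflow

9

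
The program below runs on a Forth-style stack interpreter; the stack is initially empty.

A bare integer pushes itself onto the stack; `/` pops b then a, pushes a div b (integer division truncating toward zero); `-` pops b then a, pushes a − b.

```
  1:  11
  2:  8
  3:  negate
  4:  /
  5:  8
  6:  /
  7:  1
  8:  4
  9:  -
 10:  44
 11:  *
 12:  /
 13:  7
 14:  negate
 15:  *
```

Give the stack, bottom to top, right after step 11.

[0, -132]

11     -> 11
8      -> 11 8
negate -> 11 -8
/      -> -1
8      -> -1 8
/      -> 0
1      -> 0 1
4      -> 0 1 4
-      -> 0 -3
44     -> 0 -3 44
*      -> 0 -132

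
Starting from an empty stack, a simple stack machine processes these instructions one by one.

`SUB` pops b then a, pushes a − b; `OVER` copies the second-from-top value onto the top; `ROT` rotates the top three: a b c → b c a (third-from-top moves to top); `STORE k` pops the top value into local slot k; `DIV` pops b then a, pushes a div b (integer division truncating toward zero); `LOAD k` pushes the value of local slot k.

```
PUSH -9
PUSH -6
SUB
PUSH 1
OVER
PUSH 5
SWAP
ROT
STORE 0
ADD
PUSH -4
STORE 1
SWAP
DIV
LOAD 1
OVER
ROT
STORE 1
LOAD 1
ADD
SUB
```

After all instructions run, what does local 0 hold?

PUSH -9 : [-9]
PUSH -6 : [-9, -6]
SUB     : [-3]
PUSH 1  : [-3, 1]
OVER    : [-3, 1, -3]
PUSH 5  : [-3, 1, -3, 5]
SWAP    : [-3, 1, 5, -3]
ROT     : [-3, 5, -3, 1]
STORE 0 : [-3, 5, -3]
ADD     : [-3, 2]
PUSH -4 : [-3, 2, -4]
STORE 1 : [-3, 2]
SWAP    : [2, -3]
DIV     : [0]
LOAD 1  : [0, -4]
OVER    : [0, -4, 0]
ROT     : [-4, 0, 0]
STORE 1 : [-4, 0]
LOAD 1  : [-4, 0, 0]
ADD     : [-4, 0]
SUB     : [-4]

1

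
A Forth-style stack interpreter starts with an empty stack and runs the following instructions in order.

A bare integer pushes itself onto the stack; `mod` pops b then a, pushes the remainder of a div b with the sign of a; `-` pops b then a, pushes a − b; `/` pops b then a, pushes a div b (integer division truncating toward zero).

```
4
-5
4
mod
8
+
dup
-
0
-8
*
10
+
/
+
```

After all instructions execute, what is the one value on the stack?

4   -> [4]
-5  -> [4, -5]
4   -> [4, -5, 4]
mod -> [4, -1]
8   -> [4, -1, 8]
+   -> [4, 7]
dup -> [4, 7, 7]
-   -> [4, 0]
0   -> [4, 0, 0]
-8  -> [4, 0, 0, -8]
*   -> [4, 0, 0]
10  -> [4, 0, 0, 10]
+   -> [4, 0, 10]
/   -> [4, 0]
+   -> [4]

4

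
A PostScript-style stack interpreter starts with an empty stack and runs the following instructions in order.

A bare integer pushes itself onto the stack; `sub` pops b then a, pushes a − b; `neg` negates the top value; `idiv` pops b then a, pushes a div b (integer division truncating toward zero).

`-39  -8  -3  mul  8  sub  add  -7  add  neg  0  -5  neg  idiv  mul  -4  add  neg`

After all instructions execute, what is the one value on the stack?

4

-39  -> [-39]
-8   -> [-39, -8]
-3   -> [-39, -8, -3]
mul  -> [-39, 24]
8    -> [-39, 24, 8]
sub  -> [-39, 16]
add  -> [-23]
-7   -> [-23, -7]
add  -> [-30]
neg  -> [30]
0    -> [30, 0]
-5   -> [30, 0, -5]
neg  -> [30, 0, 5]
idiv -> [30, 0]
mul  -> [0]
-4   -> [0, -4]
add  -> [-4]
neg  -> [4]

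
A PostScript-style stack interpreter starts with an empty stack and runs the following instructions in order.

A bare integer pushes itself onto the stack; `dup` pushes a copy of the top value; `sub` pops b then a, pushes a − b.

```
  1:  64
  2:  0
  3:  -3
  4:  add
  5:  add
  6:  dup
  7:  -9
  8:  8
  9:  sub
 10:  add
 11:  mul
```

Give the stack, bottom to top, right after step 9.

[61, 61, -17]

64  -> [64]
0   -> [64, 0]
-3  -> [64, 0, -3]
add -> [64, -3]
add -> [61]
dup -> [61, 61]
-9  -> [61, 61, -9]
8   -> [61, 61, -9, 8]
sub -> [61, 61, -17]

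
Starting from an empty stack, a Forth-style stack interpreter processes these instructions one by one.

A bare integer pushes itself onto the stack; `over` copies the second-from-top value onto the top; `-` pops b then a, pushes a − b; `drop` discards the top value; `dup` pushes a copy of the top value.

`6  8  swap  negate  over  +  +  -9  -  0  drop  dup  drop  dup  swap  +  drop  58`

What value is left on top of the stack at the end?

6      : [6]
8      : [6, 8]
swap   : [8, 6]
negate : [8, -6]
over   : [8, -6, 8]
+      : [8, 2]
+      : [10]
-9     : [10, -9]
-      : [19]
0      : [19, 0]
drop   : [19]
dup    : [19, 19]
drop   : [19]
dup    : [19, 19]
swap   : [19, 19]
+      : [38]
drop   : []
58     : [58]

58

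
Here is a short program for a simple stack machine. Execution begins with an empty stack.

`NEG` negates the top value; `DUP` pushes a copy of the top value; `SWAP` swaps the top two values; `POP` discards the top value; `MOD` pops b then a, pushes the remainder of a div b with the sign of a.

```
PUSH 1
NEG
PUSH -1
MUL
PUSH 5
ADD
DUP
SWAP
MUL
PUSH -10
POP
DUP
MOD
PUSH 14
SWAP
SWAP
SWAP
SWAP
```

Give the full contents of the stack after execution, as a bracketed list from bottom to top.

PUSH 1   -> [1]
NEG      -> [-1]
PUSH -1  -> [-1, -1]
MUL      -> [1]
PUSH 5   -> [1, 5]
ADD      -> [6]
DUP      -> [6, 6]
SWAP     -> [6, 6]
MUL      -> [36]
PUSH -10 -> [36, -10]
POP      -> [36]
DUP      -> [36, 36]
MOD      -> [0]
PUSH 14  -> [0, 14]
SWAP     -> [14, 0]
SWAP     -> [0, 14]
SWAP     -> [14, 0]
SWAP     -> [0, 14]

[0, 14]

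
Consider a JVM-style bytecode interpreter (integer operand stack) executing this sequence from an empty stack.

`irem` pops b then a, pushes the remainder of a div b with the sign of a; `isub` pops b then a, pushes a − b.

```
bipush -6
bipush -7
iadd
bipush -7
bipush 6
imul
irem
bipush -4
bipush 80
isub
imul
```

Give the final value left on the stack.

bipush -6  [-6]
bipush -7  [-6, -7]
iadd       [-13]
bipush -7  [-13, -7]
bipush 6   [-13, -7, 6]
imul       [-13, -42]
irem       [-13]
bipush -4  [-13, -4]
bipush 80  [-13, -4, 80]
isub       [-13, -84]
imul       [1092]

1092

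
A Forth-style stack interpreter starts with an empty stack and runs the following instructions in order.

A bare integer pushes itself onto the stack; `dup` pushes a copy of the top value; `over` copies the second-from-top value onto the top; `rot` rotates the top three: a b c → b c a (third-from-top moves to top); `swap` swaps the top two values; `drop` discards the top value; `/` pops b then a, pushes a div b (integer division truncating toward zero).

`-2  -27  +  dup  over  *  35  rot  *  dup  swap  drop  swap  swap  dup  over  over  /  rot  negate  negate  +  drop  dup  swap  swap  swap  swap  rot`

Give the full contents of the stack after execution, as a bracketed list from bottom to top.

-2     -> -2
-27    -> -2 -27
+      -> -29
dup    -> -29 -29
over   -> -29 -29 -29
*      -> -29 841
35     -> -29 841 35
rot    -> 841 35 -29
*      -> 841 -1015
dup    -> 841 -1015 -1015
swap   -> 841 -1015 -1015
drop   -> 841 -1015
swap   -> -1015 841
swap   -> 841 -1015
dup    -> 841 -1015 -1015
over   -> 841 -1015 -1015 -1015
over   -> 841 -1015 -1015 -1015 -1015
/      -> 841 -1015 -1015 1
rot    -> 841 -1015 1 -1015
negate -> 841 -1015 1 1015
negate -> 841 -1015 1 -1015
+      -> 841 -1015 -1014
drop   -> 841 -1015
dup    -> 841 -1015 -1015
swap   -> 841 -1015 -1015
swap   -> 841 -1015 -1015
swap   -> 841 -1015 -1015
swap   -> 841 -1015 -1015
rot    -> -1015 -1015 841

[-1015, -1015, 841]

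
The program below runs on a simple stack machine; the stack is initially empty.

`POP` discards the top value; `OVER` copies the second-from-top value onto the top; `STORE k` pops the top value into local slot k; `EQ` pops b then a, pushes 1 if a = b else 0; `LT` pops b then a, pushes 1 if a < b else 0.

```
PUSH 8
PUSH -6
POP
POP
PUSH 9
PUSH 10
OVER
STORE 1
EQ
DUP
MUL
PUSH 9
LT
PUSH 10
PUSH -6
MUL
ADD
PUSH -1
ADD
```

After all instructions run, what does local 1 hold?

PUSH 8  : 8
PUSH -6 : 8 -6
POP     : 8
POP     : (empty)
PUSH 9  : 9
PUSH 10 : 9 10
OVER    : 9 10 9
STORE 1 : 9 10
EQ      : 0
DUP     : 0 0
MUL     : 0
PUSH 9  : 0 9
LT      : 1
PUSH 10 : 1 10
PUSH -6 : 1 10 -6
MUL     : 1 -60
ADD     : -59
PUSH -1 : -59 -1
ADD     : -60

9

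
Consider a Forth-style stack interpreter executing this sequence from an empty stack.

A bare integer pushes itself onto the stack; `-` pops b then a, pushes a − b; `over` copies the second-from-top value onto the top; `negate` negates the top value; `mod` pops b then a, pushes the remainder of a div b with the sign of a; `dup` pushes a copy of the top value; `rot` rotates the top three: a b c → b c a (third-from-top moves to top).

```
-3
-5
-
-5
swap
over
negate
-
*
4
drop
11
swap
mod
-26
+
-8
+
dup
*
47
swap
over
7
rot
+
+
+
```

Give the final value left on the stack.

-3      [-3]
-5      [-3, -5]
-       [2]
-5      [2, -5]
swap    [-5, 2]
over    [-5, 2, -5]
negate  [-5, 2, 5]
-       [-5, -3]
*       [15]
4       [15, 4]
drop    [15]
11      [15, 11]
swap    [11, 15]
mod     [11]
-26     [11, -26]
+       [-15]
-8      [-15, -8]
+       [-23]
dup     [-23, -23]
*       [529]
47      [529, 47]
swap    [47, 529]
over    [47, 529, 47]
7       [47, 529, 47, 7]
rot     [47, 47, 7, 529]
+       [47, 47, 536]
+       [47, 583]
+       [630]

630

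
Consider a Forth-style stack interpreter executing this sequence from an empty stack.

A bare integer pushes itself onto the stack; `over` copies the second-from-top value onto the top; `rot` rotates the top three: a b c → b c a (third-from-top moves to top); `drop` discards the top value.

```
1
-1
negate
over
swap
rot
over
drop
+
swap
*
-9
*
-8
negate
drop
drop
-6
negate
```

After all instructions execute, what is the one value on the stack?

6

1      → [1]
-1     → [1, -1]
negate → [1, 1]
over   → [1, 1, 1]
swap   → [1, 1, 1]
rot    → [1, 1, 1]
over   → [1, 1, 1, 1]
drop   → [1, 1, 1]
+      → [1, 2]
swap   → [2, 1]
*      → [2]
-9     → [2, -9]
*      → [-18]
-8     → [-18, -8]
negate → [-18, 8]
drop   → [-18]
drop   → []
-6     → [-6]
negate → [6]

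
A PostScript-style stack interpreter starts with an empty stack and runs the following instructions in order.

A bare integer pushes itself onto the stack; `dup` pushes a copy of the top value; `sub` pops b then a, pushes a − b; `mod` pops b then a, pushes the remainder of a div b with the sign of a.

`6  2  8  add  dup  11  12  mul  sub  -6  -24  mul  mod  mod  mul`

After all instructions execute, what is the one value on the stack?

60

6   -> 6
2   -> 6 2
8   -> 6 2 8
add -> 6 10
dup -> 6 10 10
11  -> 6 10 10 11
12  -> 6 10 10 11 12
mul -> 6 10 10 132
sub -> 6 10 -122
-6  -> 6 10 -122 -6
-24 -> 6 10 -122 -6 -24
mul -> 6 10 -122 144
mod -> 6 10 -122
mod -> 6 10
mul -> 60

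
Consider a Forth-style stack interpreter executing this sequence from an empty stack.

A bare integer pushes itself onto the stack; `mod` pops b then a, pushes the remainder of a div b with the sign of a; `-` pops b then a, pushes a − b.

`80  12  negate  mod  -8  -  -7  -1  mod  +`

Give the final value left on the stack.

80     : [80]
12     : [80, 12]
negate : [80, -12]
mod    : [8]
-8     : [8, -8]
-      : [16]
-7     : [16, -7]
-1     : [16, -7, -1]
mod    : [16, 0]
+      : [16]

16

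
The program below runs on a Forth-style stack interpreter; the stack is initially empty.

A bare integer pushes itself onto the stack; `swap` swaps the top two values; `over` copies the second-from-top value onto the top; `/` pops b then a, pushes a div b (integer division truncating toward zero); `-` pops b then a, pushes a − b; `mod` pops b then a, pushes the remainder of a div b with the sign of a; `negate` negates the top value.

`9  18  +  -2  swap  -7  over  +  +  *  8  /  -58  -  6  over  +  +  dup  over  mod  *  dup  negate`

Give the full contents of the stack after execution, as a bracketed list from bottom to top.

9      -> [9]
18     -> [9, 18]
+      -> [27]
-2     -> [27, -2]
swap   -> [-2, 27]
-7     -> [-2, 27, -7]
over   -> [-2, 27, -7, 27]
+      -> [-2, 27, 20]
+      -> [-2, 47]
*      -> [-94]
8      -> [-94, 8]
/      -> [-11]
-58    -> [-11, -58]
-      -> [47]
6      -> [47, 6]
over   -> [47, 6, 47]
+      -> [47, 53]
+      -> [100]
dup    -> [100, 100]
over   -> [100, 100, 100]
mod    -> [100, 0]
*      -> [0]
dup    -> [0, 0]
negate -> [0, 0]

[0, 0]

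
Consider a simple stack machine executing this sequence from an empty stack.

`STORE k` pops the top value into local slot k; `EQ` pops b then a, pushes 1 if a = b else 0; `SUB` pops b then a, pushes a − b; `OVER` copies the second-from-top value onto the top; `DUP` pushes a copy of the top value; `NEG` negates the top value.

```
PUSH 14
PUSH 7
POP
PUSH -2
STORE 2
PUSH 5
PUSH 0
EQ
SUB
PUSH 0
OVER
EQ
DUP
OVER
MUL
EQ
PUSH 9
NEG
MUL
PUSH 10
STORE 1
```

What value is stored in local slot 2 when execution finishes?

PUSH 14 → [14]
PUSH 7  → [14, 7]
POP     → [14]
PUSH -2 → [14, -2]
STORE 2 → [14]
PUSH 5  → [14, 5]
PUSH 0  → [14, 5, 0]
EQ      → [14, 0]
SUB     → [14]
PUSH 0  → [14, 0]
OVER    → [14, 0, 14]
EQ      → [14, 0]
DUP     → [14, 0, 0]
OVER    → [14, 0, 0, 0]
MUL     → [14, 0, 0]
EQ      → [14, 1]
PUSH 9  → [14, 1, 9]
NEG     → [14, 1, -9]
MUL     → [14, -9]
PUSH 10 → [14, -9, 10]
STORE 1 → [14, -9]

-2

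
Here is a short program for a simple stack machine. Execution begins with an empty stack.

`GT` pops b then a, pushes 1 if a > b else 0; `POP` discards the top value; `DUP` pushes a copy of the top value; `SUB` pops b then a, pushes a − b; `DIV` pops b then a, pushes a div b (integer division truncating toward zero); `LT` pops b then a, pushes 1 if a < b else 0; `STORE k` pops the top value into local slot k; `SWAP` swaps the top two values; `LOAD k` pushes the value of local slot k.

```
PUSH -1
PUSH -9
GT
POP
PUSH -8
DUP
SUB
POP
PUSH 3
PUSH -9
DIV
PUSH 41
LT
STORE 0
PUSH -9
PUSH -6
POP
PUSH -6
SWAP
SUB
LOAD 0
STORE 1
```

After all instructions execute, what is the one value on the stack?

3

PUSH -1 → [-1]
PUSH -9 → [-1, -9]
GT      → [1]
POP     → []
PUSH -8 → [-8]
DUP     → [-8, -8]
SUB     → [0]
POP     → []
PUSH 3  → [3]
PUSH -9 → [3, -9]
DIV     → [0]
PUSH 41 → [0, 41]
LT      → [1]
STORE 0 → []
PUSH -9 → [-9]
PUSH -6 → [-9, -6]
POP     → [-9]
PUSH -6 → [-9, -6]
SWAP    → [-6, -9]
SUB     → [3]
LOAD 0  → [3, 1]
STORE 1 → [3]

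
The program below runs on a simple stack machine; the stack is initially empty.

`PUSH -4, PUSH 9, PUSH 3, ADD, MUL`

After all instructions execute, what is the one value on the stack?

-48

PUSH -4 : -4
PUSH 9  : -4 9
PUSH 3  : -4 9 3
ADD     : -4 12
MUL     : -48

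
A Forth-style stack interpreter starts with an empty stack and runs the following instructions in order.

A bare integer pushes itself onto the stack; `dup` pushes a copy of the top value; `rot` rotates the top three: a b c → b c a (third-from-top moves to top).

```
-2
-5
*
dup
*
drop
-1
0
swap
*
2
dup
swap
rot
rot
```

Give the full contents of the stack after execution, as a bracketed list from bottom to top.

[2, 0, 2]

-2    [-2]
-5    [-2, -5]
*     [10]
dup   [10, 10]
*     [100]
drop  []
-1    [-1]
0     [-1, 0]
swap  [0, -1]
*     [0]
2     [0, 2]
dup   [0, 2, 2]
swap  [0, 2, 2]
rot   [2, 2, 0]
rot   [2, 0, 2]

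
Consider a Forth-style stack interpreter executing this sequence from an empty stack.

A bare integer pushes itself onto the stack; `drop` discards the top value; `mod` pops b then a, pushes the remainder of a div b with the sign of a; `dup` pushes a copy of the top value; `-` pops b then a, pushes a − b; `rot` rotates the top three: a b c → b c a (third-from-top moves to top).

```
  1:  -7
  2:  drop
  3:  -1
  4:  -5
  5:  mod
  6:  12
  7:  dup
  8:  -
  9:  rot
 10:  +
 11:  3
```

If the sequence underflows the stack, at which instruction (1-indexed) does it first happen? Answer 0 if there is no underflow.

-7    [-7]
drop  []
-1    [-1]
-5    [-1, -5]
mod   [-1]
12    [-1, 12]
dup   [-1, 12, 12]
-     [-1, 0]
rot  — needs 3 operands, stack has 2 → underflow

9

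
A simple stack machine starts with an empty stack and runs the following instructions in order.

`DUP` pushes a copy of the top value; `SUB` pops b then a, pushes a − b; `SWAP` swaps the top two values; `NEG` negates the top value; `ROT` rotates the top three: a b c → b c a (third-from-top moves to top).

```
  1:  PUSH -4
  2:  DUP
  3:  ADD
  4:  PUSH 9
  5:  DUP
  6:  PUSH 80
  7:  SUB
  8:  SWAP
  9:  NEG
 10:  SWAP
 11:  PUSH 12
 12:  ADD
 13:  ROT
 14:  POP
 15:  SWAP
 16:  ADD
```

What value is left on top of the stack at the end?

PUSH -4 -> -4
DUP     -> -4 -4
ADD     -> -8
PUSH 9  -> -8 9
DUP     -> -8 9 9
PUSH 80 -> -8 9 9 80
SUB     -> -8 9 -71
SWAP    -> -8 -71 9
NEG     -> -8 -71 -9
SWAP    -> -8 -9 -71
PUSH 12 -> -8 -9 -71 12
ADD     -> -8 -9 -59
ROT     -> -9 -59 -8
POP     -> -9 -59
SWAP    -> -59 -9
ADD     -> -68

-68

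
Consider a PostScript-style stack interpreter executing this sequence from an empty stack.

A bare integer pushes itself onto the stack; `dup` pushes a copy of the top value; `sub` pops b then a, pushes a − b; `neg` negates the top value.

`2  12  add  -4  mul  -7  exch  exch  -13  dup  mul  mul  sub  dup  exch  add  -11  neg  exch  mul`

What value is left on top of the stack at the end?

24794

2     [2]
12    [2, 12]
add   [14]
-4    [14, -4]
mul   [-56]
-7    [-56, -7]
exch  [-7, -56]
exch  [-56, -7]
-13   [-56, -7, -13]
dup   [-56, -7, -13, -13]
mul   [-56, -7, 169]
mul   [-56, -1183]
sub   [1127]
dup   [1127, 1127]
exch  [1127, 1127]
add   [2254]
-11   [2254, -11]
neg   [2254, 11]
exch  [11, 2254]
mul   [24794]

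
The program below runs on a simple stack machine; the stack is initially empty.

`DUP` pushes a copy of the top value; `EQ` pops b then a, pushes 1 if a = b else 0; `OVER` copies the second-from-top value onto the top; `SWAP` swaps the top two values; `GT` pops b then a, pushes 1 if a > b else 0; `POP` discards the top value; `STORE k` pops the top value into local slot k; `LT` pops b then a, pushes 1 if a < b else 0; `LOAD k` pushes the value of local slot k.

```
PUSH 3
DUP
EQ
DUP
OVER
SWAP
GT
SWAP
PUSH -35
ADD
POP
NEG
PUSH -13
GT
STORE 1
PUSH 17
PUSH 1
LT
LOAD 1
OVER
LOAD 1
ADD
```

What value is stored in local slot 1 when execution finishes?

PUSH 3   : [3]
DUP      : [3, 3]
EQ       : [1]
DUP      : [1, 1]
OVER     : [1, 1, 1]
SWAP     : [1, 1, 1]
GT       : [1, 0]
SWAP     : [0, 1]
PUSH -35 : [0, 1, -35]
ADD      : [0, -34]
POP      : [0]
NEG      : [0]
PUSH -13 : [0, -13]
GT       : [1]
STORE 1  : []
PUSH 17  : [17]
PUSH 1   : [17, 1]
LT       : [0]
LOAD 1   : [0, 1]
OVER     : [0, 1, 0]
LOAD 1   : [0, 1, 0, 1]
ADD      : [0, 1, 1]

1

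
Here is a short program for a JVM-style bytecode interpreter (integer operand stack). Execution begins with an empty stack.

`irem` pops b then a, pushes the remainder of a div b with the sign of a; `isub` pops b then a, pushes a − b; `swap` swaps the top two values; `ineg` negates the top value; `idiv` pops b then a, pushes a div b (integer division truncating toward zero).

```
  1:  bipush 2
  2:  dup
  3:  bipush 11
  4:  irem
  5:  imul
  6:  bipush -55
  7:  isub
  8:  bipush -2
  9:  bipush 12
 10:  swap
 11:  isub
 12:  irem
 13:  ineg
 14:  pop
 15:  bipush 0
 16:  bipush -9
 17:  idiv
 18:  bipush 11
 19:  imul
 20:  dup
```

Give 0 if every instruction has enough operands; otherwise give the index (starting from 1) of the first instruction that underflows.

0

bipush 2   → 2
dup        → 2 2
bipush 11  → 2 2 11
irem       → 2 2
imul       → 4
bipush -55 → 4 -55
isub       → 59
bipush -2  → 59 -2
bipush 12  → 59 -2 12
swap       → 59 12 -2
isub       → 59 14
irem       → 3
ineg       → -3
pop        → (empty)
bipush 0   → 0
bipush -9  → 0 -9
idiv       → 0
bipush 11  → 0 11
imul       → 0
dup        → 0 0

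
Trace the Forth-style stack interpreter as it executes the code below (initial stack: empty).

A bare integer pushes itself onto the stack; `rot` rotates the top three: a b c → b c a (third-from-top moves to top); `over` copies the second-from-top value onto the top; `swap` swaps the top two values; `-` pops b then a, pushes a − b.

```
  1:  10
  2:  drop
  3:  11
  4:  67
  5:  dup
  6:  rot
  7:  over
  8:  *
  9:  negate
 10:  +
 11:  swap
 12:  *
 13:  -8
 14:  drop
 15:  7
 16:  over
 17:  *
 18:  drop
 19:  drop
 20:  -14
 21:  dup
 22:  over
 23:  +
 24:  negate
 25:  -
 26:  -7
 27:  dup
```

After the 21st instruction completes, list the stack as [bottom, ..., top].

10     : [10]
drop   : []
11     : [11]
67     : [11, 67]
dup    : [11, 67, 67]
rot    : [67, 67, 11]
over   : [67, 67, 11, 67]
*      : [67, 67, 737]
negate : [67, 67, -737]
+      : [67, -670]
swap   : [-670, 67]
*      : [-44890]
-8     : [-44890, -8]
drop   : [-44890]
7      : [-44890, 7]
over   : [-44890, 7, -44890]
*      : [-44890, -314230]
drop   : [-44890]
drop   : []
-14    : [-14]
dup    : [-14, -14]

[-14, -14]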